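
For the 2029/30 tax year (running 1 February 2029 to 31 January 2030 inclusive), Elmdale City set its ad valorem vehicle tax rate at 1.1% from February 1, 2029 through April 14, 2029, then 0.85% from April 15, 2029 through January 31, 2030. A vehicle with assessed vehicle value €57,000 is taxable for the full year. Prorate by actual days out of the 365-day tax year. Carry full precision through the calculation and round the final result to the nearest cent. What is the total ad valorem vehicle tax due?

€513.00

February 1 – April 14, 2029: 73 days at 1.1% → €57,000 × 1.1% × 73/365 = €125.4000
April 15, 2029 – January 31, 2030: 292 days at 0.85% → €57,000 × 0.85% × 292/365 = €387.6000
Total = €513.0000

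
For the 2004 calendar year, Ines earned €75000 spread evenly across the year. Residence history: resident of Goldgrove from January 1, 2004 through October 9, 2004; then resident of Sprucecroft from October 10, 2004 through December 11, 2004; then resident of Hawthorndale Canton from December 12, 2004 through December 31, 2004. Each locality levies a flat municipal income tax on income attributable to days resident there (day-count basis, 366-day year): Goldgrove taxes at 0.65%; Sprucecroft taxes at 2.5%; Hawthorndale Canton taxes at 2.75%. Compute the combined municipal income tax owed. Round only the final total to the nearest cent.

€812.40

Goldgrove, January 1 – October 9, 2004: 283 days → €75000 × 0.65% × 283/366 = €376.9467
Sprucecroft, October 10 – December 11, 2004: 63 days → €75000 × 2.5% × 63/366 = €322.7459
Hawthorndale Canton, December 12 – December 31, 2004: 20 days → €75000 × 2.75% × 20/366 = €112.7049
Total = €812.3975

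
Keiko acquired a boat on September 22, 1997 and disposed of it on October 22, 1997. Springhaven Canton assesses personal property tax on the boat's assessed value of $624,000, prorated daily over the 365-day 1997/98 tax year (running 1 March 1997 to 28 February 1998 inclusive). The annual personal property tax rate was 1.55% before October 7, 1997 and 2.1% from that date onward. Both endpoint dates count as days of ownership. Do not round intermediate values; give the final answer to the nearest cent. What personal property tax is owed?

September 22 – October 6, 1997: 15 days at 1.55% → $624,000 × 1.55% × 15/365 = $397.4795
October 7 – October 22, 1997: 16 days at 2.1% → $624,000 × 2.1% × 16/365 = $574.4219
Total = $971.9014

$971.90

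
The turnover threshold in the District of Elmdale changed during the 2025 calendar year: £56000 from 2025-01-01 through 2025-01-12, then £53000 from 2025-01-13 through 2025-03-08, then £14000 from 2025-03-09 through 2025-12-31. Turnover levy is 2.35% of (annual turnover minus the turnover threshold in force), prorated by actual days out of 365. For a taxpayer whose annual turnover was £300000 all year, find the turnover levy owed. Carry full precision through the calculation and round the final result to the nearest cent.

2025-01-01 to 2025-01-12: 12 days, exemption £56000 → (£300000 − £56000) × 2.35% × 12/365 = £188.5151
2025-01-13 to 2025-03-08: 55 days, exemption £53000 → (£300000 − £53000) × 2.35% × 55/365 = £874.6507
2025-03-09 to 2025-12-31: 298 days, exemption £14000 → (£300000 − £14000) × 2.35% × 298/365 = £5487.2822
Total = £6550.4479

£6550.45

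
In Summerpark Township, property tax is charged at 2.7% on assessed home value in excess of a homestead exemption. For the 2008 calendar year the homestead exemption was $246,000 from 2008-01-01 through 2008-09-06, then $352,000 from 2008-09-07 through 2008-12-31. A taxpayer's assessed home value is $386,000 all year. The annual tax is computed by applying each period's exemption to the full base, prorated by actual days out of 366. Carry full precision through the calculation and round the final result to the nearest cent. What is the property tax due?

$2,872.92

2008-01-01 to 2008-09-06: 250 days, exemption $246,000 → ($386,000 − $246,000) × 2.7% × 250/366 = $2,581.9672
2008-09-07 to 2008-12-31: 116 days, exemption $352,000 → ($386,000 − $352,000) × 2.7% × 116/366 = $290.9508
Total = $2,872.9180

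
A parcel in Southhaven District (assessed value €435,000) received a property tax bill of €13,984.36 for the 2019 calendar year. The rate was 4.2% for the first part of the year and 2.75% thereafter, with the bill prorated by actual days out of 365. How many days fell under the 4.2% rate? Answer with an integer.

117 days

Let d = days at the first rate; then 365 − d days at the second rate.
€435,000 × [4.2%·d + 2.75%·(365−d)] / 365 = €13,984.36
Solving gives d = 117, so the new rate took effect on 28 Apr 2019.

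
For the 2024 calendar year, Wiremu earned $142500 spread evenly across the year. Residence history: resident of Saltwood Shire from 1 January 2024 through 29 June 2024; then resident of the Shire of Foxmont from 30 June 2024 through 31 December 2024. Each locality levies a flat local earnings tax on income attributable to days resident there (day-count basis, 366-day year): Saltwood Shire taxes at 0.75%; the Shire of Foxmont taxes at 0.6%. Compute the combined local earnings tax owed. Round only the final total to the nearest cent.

$960.71

Saltwood Shire, 1 January – 29 June 2024: 181 days → $142500 × 0.75% × 181/366 = $528.5348
The Shire of Foxmont, 30 June – 31 December 2024: 185 days → $142500 × 0.6% × 185/366 = $432.1721
Total = $960.7070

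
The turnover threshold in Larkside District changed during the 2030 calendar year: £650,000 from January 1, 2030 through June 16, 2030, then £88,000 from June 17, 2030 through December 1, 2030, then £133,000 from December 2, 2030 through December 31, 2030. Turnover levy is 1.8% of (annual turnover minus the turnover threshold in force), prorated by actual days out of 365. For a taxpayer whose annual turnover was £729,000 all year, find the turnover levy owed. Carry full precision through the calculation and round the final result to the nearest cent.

January 1 – June 16, 2030: 167 days, exemption £650,000 → (£729,000 − £650,000) × 1.8% × 167/365 = £650.6137
June 17 – December 1, 2030: 168 days, exemption £88,000 → (£729,000 − £88,000) × 1.8% × 168/365 = £5,310.6411
December 2 – December 31, 2030: 30 days, exemption £133,000 → (£729,000 − £133,000) × 1.8% × 30/365 = £881.7534
Total = £6,843.0082

£6,843.01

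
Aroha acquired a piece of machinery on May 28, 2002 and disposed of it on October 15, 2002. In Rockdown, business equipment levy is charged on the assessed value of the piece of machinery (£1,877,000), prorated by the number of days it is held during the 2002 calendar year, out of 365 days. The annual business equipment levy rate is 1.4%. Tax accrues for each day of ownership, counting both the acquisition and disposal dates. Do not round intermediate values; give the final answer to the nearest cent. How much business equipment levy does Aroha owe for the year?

£10,151.23

Days held (May 28 – October 15, 2002): 141 out of 365
Tax = £1,877,000 × 1.4% × 141/365 = £10,151.2274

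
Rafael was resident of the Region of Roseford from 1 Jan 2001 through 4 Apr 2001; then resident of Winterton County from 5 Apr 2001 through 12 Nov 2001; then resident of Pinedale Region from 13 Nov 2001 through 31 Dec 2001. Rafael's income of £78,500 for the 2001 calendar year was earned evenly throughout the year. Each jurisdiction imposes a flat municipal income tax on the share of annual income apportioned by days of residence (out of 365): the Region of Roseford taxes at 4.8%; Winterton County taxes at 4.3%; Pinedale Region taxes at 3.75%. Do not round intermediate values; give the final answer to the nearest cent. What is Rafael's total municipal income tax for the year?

The Region of Roseford, 1 Jan – 4 Apr 2001: 94 days → £78,500 × 4.8% × 94/365 = £970.3890
Winterton County, 5 Apr – 12 Nov 2001: 222 days → £78,500 × 4.3% × 222/365 = £2,053.0438
Pinedale Region, 13 Nov – 31 Dec 2001: 49 days → £78,500 × 3.75% × 49/365 = £395.1884
Total = £3,418.6212

£3,418.62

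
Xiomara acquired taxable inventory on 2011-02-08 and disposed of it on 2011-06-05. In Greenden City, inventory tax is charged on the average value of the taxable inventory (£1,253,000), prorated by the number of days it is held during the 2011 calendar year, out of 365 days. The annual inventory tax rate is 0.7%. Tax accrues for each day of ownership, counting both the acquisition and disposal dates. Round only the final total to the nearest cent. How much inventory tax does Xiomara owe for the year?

£2,835.56

Days held (2011-02-08 to 2011-06-05): 118 out of 365
Tax = £1,253,000 × 0.7% × 118/365 = £2,835.5562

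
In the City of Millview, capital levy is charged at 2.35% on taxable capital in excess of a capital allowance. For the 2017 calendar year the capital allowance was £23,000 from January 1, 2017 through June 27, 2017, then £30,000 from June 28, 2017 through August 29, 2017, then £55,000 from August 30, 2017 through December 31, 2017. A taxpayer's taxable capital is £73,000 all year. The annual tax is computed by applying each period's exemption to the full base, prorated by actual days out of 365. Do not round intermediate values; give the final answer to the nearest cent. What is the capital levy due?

January 1 – June 27, 2017: 178 days, exemption £23,000 → (£73,000 − £23,000) × 2.35% × 178/365 = £573.0137
June 28 – August 29, 2017: 63 days, exemption £30,000 → (£73,000 − £30,000) × 2.35% × 63/365 = £174.4151
August 30 – December 31, 2017: 124 days, exemption £55,000 → (£73,000 − £55,000) × 2.35% × 124/365 = £143.7041
Total = £891.1329

£891.13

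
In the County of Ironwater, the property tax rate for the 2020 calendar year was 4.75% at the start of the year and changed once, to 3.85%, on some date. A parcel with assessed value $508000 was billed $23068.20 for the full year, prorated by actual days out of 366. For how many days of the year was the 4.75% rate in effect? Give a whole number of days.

Let d = days at the first rate; then 366 − d days at the second rate.
$508000 × [4.75%·d + 3.85%·(366−d)] / 366 = $23068.20
Solving gives d = 281, so the new rate took effect on 8 October 2020.

281 days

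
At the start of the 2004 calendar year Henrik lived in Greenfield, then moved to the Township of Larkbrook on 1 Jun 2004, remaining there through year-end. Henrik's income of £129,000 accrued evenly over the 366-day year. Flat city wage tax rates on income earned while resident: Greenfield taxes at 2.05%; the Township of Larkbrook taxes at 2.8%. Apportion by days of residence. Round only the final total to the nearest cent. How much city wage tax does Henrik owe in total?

£3,210.20

Greenfield, 1 Jan – 31 May 2004: 152 days → £129,000 × 2.05% × 152/366 = £1,098.2623
The Township of Larkbrook, 1 Jun – 31 Dec 2004: 214 days → £129,000 × 2.8% × 214/366 = £2,111.9344
Total = £3,210.1967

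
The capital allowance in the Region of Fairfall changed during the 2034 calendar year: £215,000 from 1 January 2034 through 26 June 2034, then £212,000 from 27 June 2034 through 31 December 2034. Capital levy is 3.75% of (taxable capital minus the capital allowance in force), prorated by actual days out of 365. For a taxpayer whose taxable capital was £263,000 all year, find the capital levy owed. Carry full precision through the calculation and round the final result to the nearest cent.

£1,857.95

1 January – 26 June 2034: 177 days, exemption £215,000 → (£263,000 − £215,000) × 3.75% × 177/365 = £872.8767
27 June – 31 December 2034: 188 days, exemption £212,000 → (£263,000 − £212,000) × 3.75% × 188/365 = £985.0685
Total = £1,857.9452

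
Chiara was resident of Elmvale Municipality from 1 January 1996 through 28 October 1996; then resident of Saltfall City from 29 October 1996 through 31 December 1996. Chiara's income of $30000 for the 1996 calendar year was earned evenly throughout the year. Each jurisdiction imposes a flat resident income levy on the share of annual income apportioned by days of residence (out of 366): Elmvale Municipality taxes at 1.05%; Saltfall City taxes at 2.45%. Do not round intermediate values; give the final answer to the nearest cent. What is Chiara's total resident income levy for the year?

$388.44

Elmvale Municipality, 1 January – 28 October 1996: 302 days → $30000 × 1.05% × 302/366 = $259.9180
Saltfall City, 29 October – 31 December 1996: 64 days → $30000 × 2.45% × 64/366 = $128.5246
Total = $388.4426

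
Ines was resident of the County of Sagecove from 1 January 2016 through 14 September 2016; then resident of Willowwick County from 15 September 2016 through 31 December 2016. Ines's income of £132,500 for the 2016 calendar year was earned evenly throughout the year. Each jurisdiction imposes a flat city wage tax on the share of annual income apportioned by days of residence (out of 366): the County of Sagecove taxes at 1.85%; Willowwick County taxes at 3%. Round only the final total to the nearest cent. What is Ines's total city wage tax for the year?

£2,900.88

The County of Sagecove, 1 January – 14 September 2016: 258 days → £132,500 × 1.85% × 258/366 = £1,727.9303
Willowwick County, 15 September – 31 December 2016: 108 days → £132,500 × 3% × 108/366 = £1,172.9508
Total = £2,900.8811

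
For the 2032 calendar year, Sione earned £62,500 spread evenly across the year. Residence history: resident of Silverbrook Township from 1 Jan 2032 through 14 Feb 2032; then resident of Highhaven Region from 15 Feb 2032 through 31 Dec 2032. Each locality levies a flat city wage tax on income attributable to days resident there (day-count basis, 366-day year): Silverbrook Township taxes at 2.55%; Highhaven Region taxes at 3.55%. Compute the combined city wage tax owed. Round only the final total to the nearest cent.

Silverbrook Township, 1 Jan – 14 Feb 2032: 45 days → £62,500 × 2.55% × 45/366 = £195.9529
Highhaven Region, 15 Feb – 31 Dec 2032: 321 days → £62,500 × 3.55% × 321/366 = £1,945.9529
Total = £2,141.9057

£2,141.91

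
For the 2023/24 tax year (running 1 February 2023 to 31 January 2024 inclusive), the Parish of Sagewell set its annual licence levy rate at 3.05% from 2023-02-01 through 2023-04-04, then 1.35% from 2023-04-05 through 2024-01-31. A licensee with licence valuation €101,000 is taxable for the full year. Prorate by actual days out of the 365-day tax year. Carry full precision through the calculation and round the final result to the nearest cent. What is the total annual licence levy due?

€1,659.86

2023-02-01 to 2023-04-04: 63 days at 3.05% → €101,000 × 3.05% × 63/365 = €531.7027
2023-04-05 to 2024-01-31: 302 days at 1.35% → €101,000 × 1.35% × 302/365 = €1,128.1562
Total = €1,659.8589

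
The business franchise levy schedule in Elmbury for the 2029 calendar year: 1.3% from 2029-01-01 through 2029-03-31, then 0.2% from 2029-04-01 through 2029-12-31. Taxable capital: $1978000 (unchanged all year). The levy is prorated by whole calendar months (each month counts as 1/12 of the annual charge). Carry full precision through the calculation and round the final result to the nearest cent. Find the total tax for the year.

$9395.50

2029-01-01 to 2029-03-31: 3 months at 1.3% → $1978000 × 1.3% × 3/12 = $6428.5000
2029-04-01 to 2029-12-31: 9 months at 0.2% → $1978000 × 0.2% × 9/12 = $2967.0000
Total = $9395.5000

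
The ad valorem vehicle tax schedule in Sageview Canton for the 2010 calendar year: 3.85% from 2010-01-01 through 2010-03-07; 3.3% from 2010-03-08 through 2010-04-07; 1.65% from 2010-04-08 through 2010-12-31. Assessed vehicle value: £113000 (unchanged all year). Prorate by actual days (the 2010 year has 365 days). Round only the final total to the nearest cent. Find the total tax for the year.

2010-01-01 to 2010-03-07: 66 days at 3.85% → £113000 × 3.85% × 66/365 = £786.6658
2010-03-08 to 2010-04-07: 31 days at 3.3% → £113000 × 3.3% × 31/365 = £316.7096
2010-04-08 to 2010-12-31: 268 days at 1.65% → £113000 × 1.65% × 268/365 = £1369.0027
Total = £2472.3781

£2472.38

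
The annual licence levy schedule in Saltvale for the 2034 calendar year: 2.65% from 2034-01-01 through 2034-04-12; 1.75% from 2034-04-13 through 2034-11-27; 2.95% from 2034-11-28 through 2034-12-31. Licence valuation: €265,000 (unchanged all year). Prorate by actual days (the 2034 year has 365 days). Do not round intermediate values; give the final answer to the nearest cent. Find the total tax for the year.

2034-01-01 to 2034-04-12: 102 days at 2.65% → €265,000 × 2.65% × 102/365 = €1,962.4521
2034-04-13 to 2034-11-27: 229 days at 1.75% → €265,000 × 1.75% × 229/365 = €2,909.5548
2034-11-28 to 2034-12-31: 34 days at 2.95% → €265,000 × 2.95% × 34/365 = €728.2055
Total = €5,600.2123

€5,600.21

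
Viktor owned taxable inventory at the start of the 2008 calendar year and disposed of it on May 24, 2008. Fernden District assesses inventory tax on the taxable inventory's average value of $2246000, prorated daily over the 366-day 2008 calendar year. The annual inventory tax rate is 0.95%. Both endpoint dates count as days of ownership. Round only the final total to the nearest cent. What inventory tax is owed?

$8453.18

Days held (January 1 – May 24, 2008): 145 out of 366
Tax = $2246000 × 0.95% × 145/366 = $8453.1831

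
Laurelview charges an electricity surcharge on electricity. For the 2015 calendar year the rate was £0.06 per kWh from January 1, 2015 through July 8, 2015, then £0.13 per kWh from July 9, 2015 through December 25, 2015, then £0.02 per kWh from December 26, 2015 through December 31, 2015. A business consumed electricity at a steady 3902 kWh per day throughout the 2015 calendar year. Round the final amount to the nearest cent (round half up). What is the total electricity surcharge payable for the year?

£130,951.12

January 1 – July 8, 2015: 189 days × 3902 kWh/day = 737,478 kWh at £0.06/kWh → £44,248.68
July 9 – December 25, 2015: 170 days × 3902 kWh/day = 663,340 kWh at £0.13/kWh → £86,234.20
December 26 – December 31, 2015: 6 days × 3902 kWh/day = 23,412 kWh at £0.02/kWh → £468.24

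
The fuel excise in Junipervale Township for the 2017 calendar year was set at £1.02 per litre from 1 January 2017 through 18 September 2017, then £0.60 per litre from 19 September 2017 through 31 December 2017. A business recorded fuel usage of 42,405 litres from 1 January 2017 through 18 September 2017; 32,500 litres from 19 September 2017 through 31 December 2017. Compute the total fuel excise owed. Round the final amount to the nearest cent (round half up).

1 January – 18 September 2017: 42,405 litres at £1.02/litre → £43253.10
19 September – 31 December 2017: 32,500 litres at £0.60/litre → £19500.00

£62753.10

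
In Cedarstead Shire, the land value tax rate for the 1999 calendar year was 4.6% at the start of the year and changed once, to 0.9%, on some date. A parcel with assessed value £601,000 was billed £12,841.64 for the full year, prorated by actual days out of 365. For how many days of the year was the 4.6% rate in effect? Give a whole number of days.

122 days

Let d = days at the first rate; then 365 − d days at the second rate.
£601,000 × [4.6%·d + 0.9%·(365−d)] / 365 = £12,841.64
Solving gives d = 122, so the new rate took effect on 3 May 1999.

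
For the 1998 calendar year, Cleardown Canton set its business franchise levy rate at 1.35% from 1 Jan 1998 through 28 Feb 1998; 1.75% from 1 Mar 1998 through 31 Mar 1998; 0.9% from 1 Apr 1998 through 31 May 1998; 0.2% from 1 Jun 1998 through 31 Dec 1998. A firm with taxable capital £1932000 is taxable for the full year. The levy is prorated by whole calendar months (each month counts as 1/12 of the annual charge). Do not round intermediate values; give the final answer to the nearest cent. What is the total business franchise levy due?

£12316.50

1 Jan – 28 Feb 1998: 2 months at 1.35% → £1932000 × 1.35% × 2/12 = £4347.0000
1 Mar – 31 Mar 1998: 1 month at 1.75% → £1932000 × 1.75% × 1/12 = £2817.5000
1 Apr – 31 May 1998: 2 months at 0.9% → £1932000 × 0.9% × 2/12 = £2898.0000
1 Jun – 31 Dec 1998: 7 months at 0.2% → £1932000 × 0.2% × 7/12 = £2254.0000
Total = £12316.5000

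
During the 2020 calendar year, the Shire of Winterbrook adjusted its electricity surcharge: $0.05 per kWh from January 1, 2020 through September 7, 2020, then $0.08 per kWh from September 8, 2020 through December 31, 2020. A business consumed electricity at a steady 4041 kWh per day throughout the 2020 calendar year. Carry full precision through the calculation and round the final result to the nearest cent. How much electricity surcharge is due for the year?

January 1 – September 7, 2020: 251 days × 4041 kWh/day = 1,014,291 kWh at $0.05/kWh → $50714.55
September 8 – December 31, 2020: 115 days × 4041 kWh/day = 464,715 kWh at $0.08/kWh → $37177.20

$87891.75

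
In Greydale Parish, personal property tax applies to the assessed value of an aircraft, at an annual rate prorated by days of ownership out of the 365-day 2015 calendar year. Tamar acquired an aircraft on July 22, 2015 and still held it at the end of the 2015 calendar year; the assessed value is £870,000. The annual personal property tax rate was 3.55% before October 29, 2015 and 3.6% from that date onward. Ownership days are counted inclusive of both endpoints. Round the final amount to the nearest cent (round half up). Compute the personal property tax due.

£13,868.75

July 22 – October 28, 2015: 99 days at 3.55% → £870,000 × 3.55% × 99/365 = £8,377.0274
October 29 – December 31, 2015: 64 days at 3.6% → £870,000 × 3.6% × 64/365 = £5,491.7260
Total = £13,868.7534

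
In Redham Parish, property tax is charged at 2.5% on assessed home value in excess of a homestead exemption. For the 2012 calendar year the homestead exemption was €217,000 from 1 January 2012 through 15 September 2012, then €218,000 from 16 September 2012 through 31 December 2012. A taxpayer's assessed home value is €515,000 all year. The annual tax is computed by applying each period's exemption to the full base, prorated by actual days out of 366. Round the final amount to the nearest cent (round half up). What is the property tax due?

€7,442.69

1 January – 15 September 2012: 259 days, exemption €217,000 → (€515,000 − €217,000) × 2.5% × 259/366 = €5,271.9945
16 September – 31 December 2012: 107 days, exemption €218,000 → (€515,000 − €218,000) × 2.5% × 107/366 = €2,170.6967
Total = €7,442.6913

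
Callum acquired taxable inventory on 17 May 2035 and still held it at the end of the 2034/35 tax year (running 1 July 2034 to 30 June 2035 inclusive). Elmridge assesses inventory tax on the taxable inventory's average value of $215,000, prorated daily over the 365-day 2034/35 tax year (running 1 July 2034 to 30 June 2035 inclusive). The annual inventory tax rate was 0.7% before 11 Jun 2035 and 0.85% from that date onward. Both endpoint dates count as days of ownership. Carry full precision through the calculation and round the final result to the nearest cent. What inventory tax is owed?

$203.22

17 May – 10 Jun 2035: 25 days at 0.7% → $215,000 × 0.7% × 25/365 = $103.0822
11 Jun – 30 Jun 2035: 20 days at 0.85% → $215,000 × 0.85% × 20/365 = $100.1370
Total = $203.2192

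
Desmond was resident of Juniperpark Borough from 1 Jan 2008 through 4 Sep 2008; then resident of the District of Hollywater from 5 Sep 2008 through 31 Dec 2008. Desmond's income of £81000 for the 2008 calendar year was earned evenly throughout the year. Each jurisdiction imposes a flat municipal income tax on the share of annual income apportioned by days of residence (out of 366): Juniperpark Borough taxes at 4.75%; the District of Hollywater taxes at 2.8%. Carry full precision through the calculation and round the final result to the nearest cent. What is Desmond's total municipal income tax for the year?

£3338.26

Juniperpark Borough, 1 Jan – 4 Sep 2008: 248 days → £81000 × 4.75% × 248/366 = £2607.0492
The District of Hollywater, 5 Sep – 31 Dec 2008: 118 days → £81000 × 2.8% × 118/366 = £731.2131
Total = £3338.2623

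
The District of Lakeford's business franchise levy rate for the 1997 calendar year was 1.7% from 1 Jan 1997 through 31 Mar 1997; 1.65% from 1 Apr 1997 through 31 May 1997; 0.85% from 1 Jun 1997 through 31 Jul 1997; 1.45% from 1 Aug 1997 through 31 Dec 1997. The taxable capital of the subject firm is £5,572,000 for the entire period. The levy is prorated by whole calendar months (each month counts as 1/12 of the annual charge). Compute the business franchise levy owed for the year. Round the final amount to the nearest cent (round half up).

£80,561.83

1 Jan – 31 Mar 1997: 3 months at 1.7% → £5,572,000 × 1.7% × 3/12 = £23,681.0000
1 Apr – 31 May 1997: 2 months at 1.65% → £5,572,000 × 1.65% × 2/12 = £15,323.0000
1 Jun – 31 Jul 1997: 2 months at 0.85% → £5,572,000 × 0.85% × 2/12 = £7,893.6667
1 Aug – 31 Dec 1997: 5 months at 1.45% → £5,572,000 × 1.45% × 5/12 = £33,664.1667
Total = £80,561.8333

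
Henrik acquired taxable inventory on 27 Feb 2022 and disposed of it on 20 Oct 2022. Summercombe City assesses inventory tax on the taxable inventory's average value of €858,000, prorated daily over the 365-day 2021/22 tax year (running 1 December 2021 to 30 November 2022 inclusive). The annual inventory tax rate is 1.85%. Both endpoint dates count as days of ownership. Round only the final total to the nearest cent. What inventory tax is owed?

€10,263.09

Days held (27 Feb – 20 Oct 2022): 236 out of 365
Tax = €858,000 × 1.85% × 236/365 = €10,263.0904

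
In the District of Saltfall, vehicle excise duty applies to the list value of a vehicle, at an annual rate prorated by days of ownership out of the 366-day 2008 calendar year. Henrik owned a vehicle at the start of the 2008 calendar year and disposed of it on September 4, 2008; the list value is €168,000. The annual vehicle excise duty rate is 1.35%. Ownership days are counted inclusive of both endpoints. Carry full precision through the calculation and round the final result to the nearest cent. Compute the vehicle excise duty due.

€1,536.79

Days held (January 1 – September 4, 2008): 248 out of 366
Tax = €168,000 × 1.35% × 248/366 = €1,536.7869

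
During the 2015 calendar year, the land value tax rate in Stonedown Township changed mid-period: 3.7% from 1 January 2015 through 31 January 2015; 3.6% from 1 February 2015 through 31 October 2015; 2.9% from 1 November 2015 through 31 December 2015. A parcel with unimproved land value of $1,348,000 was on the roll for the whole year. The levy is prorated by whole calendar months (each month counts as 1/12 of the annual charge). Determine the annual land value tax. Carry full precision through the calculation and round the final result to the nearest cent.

1 January – 31 January 2015: 1 month at 3.7% → $1,348,000 × 3.7% × 1/12 = $4,156.3333
1 February – 31 October 2015: 9 months at 3.6% → $1,348,000 × 3.6% × 9/12 = $36,396.0000
1 November – 31 December 2015: 2 months at 2.9% → $1,348,000 × 2.9% × 2/12 = $6,515.3333
Total = $47,067.6667

$47,067.67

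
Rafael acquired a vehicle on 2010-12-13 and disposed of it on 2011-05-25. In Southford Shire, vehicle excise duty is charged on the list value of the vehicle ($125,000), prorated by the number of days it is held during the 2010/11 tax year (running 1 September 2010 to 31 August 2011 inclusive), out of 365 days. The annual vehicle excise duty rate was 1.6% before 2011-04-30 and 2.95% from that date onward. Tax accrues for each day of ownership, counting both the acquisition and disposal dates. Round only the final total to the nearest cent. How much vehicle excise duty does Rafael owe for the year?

$1,018.84

2010-12-13 to 2011-04-29: 138 days at 1.6% → $125,000 × 1.6% × 138/365 = $756.1644
2011-04-30 to 2011-05-25: 26 days at 2.95% → $125,000 × 2.95% × 26/365 = $262.6712
Total = $1,018.8356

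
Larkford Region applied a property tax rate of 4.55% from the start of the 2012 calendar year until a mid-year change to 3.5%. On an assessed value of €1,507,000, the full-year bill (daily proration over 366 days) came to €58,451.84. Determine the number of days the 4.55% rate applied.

132 days

Let d = days at the first rate; then 366 − d days at the second rate.
€1,507,000 × [4.55%·d + 3.5%·(366−d)] / 366 = €58,451.84
Solving gives d = 132, so the new rate took effect on May 12, 2012.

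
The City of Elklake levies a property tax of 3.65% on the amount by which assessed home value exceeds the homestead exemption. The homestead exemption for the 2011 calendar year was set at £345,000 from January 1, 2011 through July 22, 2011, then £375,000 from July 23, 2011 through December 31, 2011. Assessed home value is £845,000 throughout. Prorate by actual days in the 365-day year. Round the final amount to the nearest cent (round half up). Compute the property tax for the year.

£17,764.00

January 1 – July 22, 2011: 203 days, exemption £345,000 → (£845,000 − £345,000) × 3.65% × 203/365 = £10,150.0000
July 23 – December 31, 2011: 162 days, exemption £375,000 → (£845,000 − £375,000) × 3.65% × 162/365 = £7,614.0000
Total = £17,764.0000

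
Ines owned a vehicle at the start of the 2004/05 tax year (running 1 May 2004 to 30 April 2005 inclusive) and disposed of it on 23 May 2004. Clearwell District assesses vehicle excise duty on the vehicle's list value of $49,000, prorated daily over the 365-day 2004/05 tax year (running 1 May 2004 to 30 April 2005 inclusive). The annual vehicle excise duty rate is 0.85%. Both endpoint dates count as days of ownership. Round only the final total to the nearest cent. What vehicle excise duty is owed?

$26.25

Days held (1 May – 23 May 2004): 23 out of 365
Tax = $49,000 × 0.85% × 23/365 = $26.2452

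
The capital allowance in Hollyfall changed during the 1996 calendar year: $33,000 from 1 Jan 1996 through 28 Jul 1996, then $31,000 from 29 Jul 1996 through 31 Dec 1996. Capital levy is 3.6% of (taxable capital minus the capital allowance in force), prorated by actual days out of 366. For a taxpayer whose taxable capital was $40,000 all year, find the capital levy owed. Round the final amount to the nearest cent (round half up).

1 Jan – 28 Jul 1996: 210 days, exemption $33,000 → ($40,000 − $33,000) × 3.6% × 210/366 = $144.5902
29 Jul – 31 Dec 1996: 156 days, exemption $31,000 → ($40,000 − $31,000) × 3.6% × 156/366 = $138.0984
Total = $282.6885

$282.69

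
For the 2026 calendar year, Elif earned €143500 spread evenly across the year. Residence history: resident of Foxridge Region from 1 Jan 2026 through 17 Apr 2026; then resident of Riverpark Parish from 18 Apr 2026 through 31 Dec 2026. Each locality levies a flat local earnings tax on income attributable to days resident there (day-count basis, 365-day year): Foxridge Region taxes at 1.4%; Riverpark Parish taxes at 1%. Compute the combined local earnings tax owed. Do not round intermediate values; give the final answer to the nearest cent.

Foxridge Region, 1 Jan – 17 Apr 2026: 107 days → €143500 × 1.4% × 107/365 = €588.9397
Riverpark Parish, 18 Apr – 31 Dec 2026: 258 days → €143500 × 1% × 258/365 = €1014.3288
Total = €1603.2685

€1603.27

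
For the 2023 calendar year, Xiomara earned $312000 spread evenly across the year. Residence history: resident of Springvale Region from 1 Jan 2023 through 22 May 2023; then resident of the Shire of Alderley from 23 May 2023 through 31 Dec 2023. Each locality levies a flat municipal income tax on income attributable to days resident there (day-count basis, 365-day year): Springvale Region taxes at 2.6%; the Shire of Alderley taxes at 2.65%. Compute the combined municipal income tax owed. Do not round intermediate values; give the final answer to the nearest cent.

$8207.31

Springvale Region, 1 Jan – 22 May 2023: 142 days → $312000 × 2.6% × 142/365 = $3155.9014
The Shire of Alderley, 23 May – 31 Dec 2023: 223 days → $312000 × 2.65% × 223/365 = $5051.4082
Total = $8207.3096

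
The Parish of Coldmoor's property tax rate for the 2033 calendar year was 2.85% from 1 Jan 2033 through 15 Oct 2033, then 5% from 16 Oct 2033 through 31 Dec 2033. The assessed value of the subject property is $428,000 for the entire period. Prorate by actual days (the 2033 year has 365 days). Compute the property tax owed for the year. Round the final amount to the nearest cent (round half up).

1 Jan – 15 Oct 2033: 288 days at 2.85% → $428,000 × 2.85% × 288/365 = $9,624.7233
16 Oct – 31 Dec 2033: 77 days at 5% → $428,000 × 5% × 77/365 = $4,514.5205
Total = $14,139.2438

$14,139.24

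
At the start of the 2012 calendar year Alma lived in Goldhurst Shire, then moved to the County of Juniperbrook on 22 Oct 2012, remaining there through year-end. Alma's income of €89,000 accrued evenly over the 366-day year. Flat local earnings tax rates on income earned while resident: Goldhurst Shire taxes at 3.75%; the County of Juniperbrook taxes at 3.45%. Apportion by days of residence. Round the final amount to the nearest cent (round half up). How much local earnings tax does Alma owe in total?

Goldhurst Shire, 1 Jan – 21 Oct 2012: 295 days → €89,000 × 3.75% × 295/366 = €2,690.0615
The County of Juniperbrook, 22 Oct – 31 Dec 2012: 71 days → €89,000 × 3.45% × 71/366 = €595.6434
Total = €3,285.7049

€3,285.70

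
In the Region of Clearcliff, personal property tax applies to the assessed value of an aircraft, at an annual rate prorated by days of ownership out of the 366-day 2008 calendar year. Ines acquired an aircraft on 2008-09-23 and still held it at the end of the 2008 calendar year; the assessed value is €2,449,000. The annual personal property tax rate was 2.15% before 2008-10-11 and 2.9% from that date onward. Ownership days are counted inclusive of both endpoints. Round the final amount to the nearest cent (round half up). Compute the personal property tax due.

2008-09-23 to 2008-10-10: 18 days at 2.15% → €2,449,000 × 2.15% × 18/366 = €2,589.5164
2008-10-11 to 2008-12-31: 82 days at 2.9% → €2,449,000 × 2.9% × 82/366 = €15,911.8087
Total = €18,501.3251

€18,501.33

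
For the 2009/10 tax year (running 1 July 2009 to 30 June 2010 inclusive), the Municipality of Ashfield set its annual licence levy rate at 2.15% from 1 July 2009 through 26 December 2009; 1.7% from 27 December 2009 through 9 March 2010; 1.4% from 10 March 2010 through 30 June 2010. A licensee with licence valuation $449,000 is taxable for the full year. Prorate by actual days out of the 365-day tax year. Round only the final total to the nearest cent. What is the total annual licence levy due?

1 July – 26 December 2009: 179 days at 2.15% → $449,000 × 2.15% × 179/365 = $4,734.1822
27 December 2009 – 9 March 2010: 73 days at 1.7% → $449,000 × 1.7% × 73/365 = $1,526.6000
10 March – 30 June 2010: 113 days at 1.4% → $449,000 × 1.4% × 113/365 = $1,946.0767
Total = $8,206.8589

$8,206.86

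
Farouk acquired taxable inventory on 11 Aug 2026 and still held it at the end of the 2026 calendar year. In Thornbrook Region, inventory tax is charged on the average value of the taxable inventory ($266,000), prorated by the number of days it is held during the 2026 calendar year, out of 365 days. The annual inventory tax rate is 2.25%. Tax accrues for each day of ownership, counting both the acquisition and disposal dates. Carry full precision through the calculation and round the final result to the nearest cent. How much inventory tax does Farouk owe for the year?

$2,344.81

Days held (11 Aug – 31 Dec 2026): 143 out of 365
Tax = $266,000 × 2.25% × 143/365 = $2,344.8082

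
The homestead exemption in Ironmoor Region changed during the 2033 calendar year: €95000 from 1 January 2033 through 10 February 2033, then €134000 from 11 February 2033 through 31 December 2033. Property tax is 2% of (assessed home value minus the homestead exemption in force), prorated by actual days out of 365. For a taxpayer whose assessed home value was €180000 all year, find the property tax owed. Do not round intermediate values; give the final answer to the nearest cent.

1 January – 10 February 2033: 41 days, exemption €95000 → (€180000 − €95000) × 2% × 41/365 = €190.9589
11 February – 31 December 2033: 324 days, exemption €134000 → (€180000 − €134000) × 2% × 324/365 = €816.6575
Total = €1007.6164

€1007.62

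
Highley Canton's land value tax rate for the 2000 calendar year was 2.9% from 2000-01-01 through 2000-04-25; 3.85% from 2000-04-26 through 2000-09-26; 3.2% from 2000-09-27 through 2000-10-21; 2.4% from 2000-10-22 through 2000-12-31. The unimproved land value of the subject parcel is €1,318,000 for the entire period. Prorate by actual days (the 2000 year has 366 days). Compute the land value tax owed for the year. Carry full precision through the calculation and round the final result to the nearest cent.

2000-01-01 to 2000-04-25: 116 days at 2.9% → €1,318,000 × 2.9% × 116/366 = €12,114.0765
2000-04-26 to 2000-09-26: 154 days at 3.85% → €1,318,000 × 3.85% × 154/366 = €21,350.8798
2000-09-27 to 2000-10-21: 25 days at 3.2% → €1,318,000 × 3.2% × 25/366 = €2,880.8743
2000-10-22 to 2000-12-31: 71 days at 2.4% → €1,318,000 × 2.4% × 71/366 = €6,136.2623
Total = €42,482.0929

€42,482.09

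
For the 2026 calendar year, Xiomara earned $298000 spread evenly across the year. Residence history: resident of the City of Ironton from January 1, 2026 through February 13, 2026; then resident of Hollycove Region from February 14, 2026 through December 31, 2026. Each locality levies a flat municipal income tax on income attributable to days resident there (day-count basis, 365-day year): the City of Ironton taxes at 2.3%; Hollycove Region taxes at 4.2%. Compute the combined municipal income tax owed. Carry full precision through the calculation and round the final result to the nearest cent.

The City of Ironton, January 1 – February 13, 2026: 44 days → $298000 × 2.3% × 44/365 = $826.2356
Hollycove Region, February 14 – December 31, 2026: 321 days → $298000 × 4.2% × 321/365 = $11007.2219
Total = $11833.4575

$11833.46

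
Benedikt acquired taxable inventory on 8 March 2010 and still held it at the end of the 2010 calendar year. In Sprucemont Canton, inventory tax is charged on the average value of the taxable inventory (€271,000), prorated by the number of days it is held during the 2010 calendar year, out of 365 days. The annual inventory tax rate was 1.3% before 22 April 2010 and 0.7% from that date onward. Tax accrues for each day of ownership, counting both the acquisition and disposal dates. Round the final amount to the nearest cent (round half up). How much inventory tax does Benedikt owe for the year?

€1,754.45

8 March – 21 April 2010: 45 days at 1.3% → €271,000 × 1.3% × 45/365 = €434.3425
22 April – 31 December 2010: 254 days at 0.7% → €271,000 × 0.7% × 254/365 = €1,320.1041
Total = €1,754.4466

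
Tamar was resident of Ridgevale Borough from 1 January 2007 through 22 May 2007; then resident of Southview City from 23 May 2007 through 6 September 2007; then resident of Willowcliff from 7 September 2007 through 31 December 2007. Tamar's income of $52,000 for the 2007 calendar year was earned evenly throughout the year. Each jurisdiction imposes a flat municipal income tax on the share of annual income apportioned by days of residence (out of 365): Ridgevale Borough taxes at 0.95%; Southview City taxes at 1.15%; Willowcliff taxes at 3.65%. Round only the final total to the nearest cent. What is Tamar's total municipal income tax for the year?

$970.69

Ridgevale Borough, 1 January – 22 May 2007: 142 days → $52,000 × 0.95% × 142/365 = $192.1863
Southview City, 23 May – 6 September 2007: 107 days → $52,000 × 1.15% × 107/365 = $175.3041
Willowcliff, 7 September – 31 December 2007: 116 days → $52,000 × 3.65% × 116/365 = $603.2000
Total = $970.6904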